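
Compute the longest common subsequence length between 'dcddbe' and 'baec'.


DP table for LCS of 'dcddbe' and 'baec':
       b  a  e  c
    0  0  0  0  0
  d 0  0  0  0  0
  c 0  0  0  0  1
  d 0  0  0  0  1
  d 0  0  0  0  1
  b 0  1  1  1  1
  e 0  1  1  2  2
LCS: 'be'
LCS length = 2

2


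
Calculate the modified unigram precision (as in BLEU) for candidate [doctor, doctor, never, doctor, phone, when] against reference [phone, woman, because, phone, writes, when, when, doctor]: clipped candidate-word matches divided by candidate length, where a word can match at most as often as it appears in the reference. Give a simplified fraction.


Reference word counts: {'because': 1, 'doctor': 1, 'phone': 2, 'when': 2, 'woman': 1, 'writes': 1}
Checking each candidate word (with clipping):
  'doctor' -> in reference (ref count 1, used 1/1) -> match (matches: 1)
  'doctor' -> ref count 1 already used up (1/1) -> clipped, no match (matches: 1)
  'never' -> not in reference -> no match (matches: 1)
  'doctor' -> ref count 1 already used up (1/1) -> clipped, no match (matches: 1)
  'phone' -> in reference (ref count 2, used 1/2) -> match (matches: 2)
  'when' -> in reference (ref count 2, used 1/2) -> match (matches: 3)
Clipped matches: 3, Candidate length: 6
Precision = 3/6 = 1/2

1/2


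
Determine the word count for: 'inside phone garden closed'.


Counting words by splitting on spaces:
  Word 1: 'inside'
  Word 2: 'phone'
  Word 3: 'garden'
  Word 4: 'closed'
Total words: 4

4


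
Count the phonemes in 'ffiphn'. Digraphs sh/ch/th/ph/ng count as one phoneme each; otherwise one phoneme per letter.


Parsing 'ffiphn' greedily, digraphs first:
  'f' -> consonant phoneme (phonemes so far: 1)
  'f' -> consonant phoneme (phonemes so far: 2)
  'i' -> vowel phoneme (phonemes so far: 3)
  'ph' -> digraph (1 consonant phoneme) (phonemes so far: 4)
  'n' -> consonant phoneme (phonemes so far: 5)
Total phonemes: 5

5


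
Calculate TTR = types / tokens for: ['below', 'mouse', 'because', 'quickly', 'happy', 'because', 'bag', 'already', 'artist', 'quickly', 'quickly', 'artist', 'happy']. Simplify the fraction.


Tokens: 13
Unique types: ('already', 'artist', 'bag', 'because', 'below', 'happy', 'mouse', 'quickly') = 8
TTR = 8/13
Already in lowest terms.

8/13


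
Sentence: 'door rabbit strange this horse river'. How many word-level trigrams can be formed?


Word trigrams from [6] words:
  Trigram 1: (door rabbit strange)
  Trigram 2: (rabbit strange this)
  Trigram 3: (strange this horse)
  Trigram 4: (this horse river)
Total word trigrams: 6 - 2 = 4

4


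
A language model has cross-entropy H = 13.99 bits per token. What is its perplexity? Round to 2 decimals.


Perplexity formula: PP = 2^H
H = 13.99
PP = 2^13.99
Decompose: 2^13.99 = 2^13 * 2^0.99
2^13 = 8192, 2^0.99 ~ 1.9861850
PP ~ 8192 * 1.9861850 = 16270.8275200
Rounded to 2 decimals: 16270.83

16270.83


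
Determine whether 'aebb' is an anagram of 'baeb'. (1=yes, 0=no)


Sort characters of 'aebb': 'abbe'
Sort characters of 'baeb': 'abbe'
Sorted forms match -> they ARE anagrams
Result: 1

1


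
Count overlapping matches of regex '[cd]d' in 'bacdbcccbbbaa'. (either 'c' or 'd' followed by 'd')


Pattern: [cd]d means either 'c' or 'd' followed by 'd'.
Scanning 'bacdbcccbbbaa' position-by-position:
  Pos 0: window 'ba' -> no
  Pos 1: window 'ac' -> no
  Pos 2: window 'cd' -> MATCH
  Pos 3: window 'db' -> no
  Pos 4: window 'bc' -> no
  Pos 5: window 'cc' -> no
  Pos 6: window 'cc' -> no
  Pos 7: window 'cb' -> no
  Pos 8: window 'bb' -> no
  Pos 9: window 'bb' -> no
  Pos 10: window 'ba' -> no
  Pos 11: window 'aa' -> no
  Pos 12: window 'a' -> no
Total matches: 1

1


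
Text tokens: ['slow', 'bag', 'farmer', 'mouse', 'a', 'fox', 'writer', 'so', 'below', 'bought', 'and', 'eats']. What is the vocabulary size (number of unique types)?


Listing all tokens and tracking unique types:
  Token 1: 'slow' -> NEW (unique so far: 1)
  Token 2: 'bag' -> NEW (unique so far: 2)
  Token 3: 'farmer' -> NEW (unique so far: 3)
  Token 4: 'mouse' -> NEW (unique so far: 4)
  Token 5: 'a' -> NEW (unique so far: 5)
  Token 6: 'fox' -> NEW (unique so far: 6)
  Token 7: 'writer' -> NEW (unique so far: 7)
  Token 8: 'so' -> NEW (unique so far: 8)
  Token 9: 'below' -> NEW (unique so far: 9)
  Token 10: 'bought' -> NEW (unique so far: 10)
  Token 11: 'and' -> NEW (unique so far: 11)
  Token 12: 'eats' -> NEW (unique so far: 12)
Unique types: ('a', 'and', 'bag', 'below', 'bought', 'eats', 'farmer', 'fox', 'mouse', 'slow', 'so', 'writer')
Vocabulary size: 12

12


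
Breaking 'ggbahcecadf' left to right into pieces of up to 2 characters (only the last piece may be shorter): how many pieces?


'ggbahcecadf' has 11 characters.
Chunking with max size 2:
  Chunk 1: 'gg' (positions 0-1)
  Chunk 2: 'ba' (positions 2-3)
  Chunk 3: 'hc' (positions 4-5)
  Chunk 4: 'ec' (positions 6-7)
  Chunk 5: 'ad' (positions 8-9)
  Chunk 6: 'f' (positions 10-10)
Total chunks: ceil(11 / 2) = 6

6


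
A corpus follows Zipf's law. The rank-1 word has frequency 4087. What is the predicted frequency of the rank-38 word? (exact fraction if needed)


Zipf's law: freq(rank) = f1 / rank
f1 = 4087, rank = 38
freq = 4087 / 38
GCD(4087, 38) = 1
Simplified: 4087/38

4087/38


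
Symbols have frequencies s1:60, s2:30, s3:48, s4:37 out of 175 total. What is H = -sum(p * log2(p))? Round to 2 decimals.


Computing entropy H = -sum(p_i * log2(p_i)):
  s1: p = 60/175 = 0.3429, -p*log2(p) = 0.5295
  s2: p = 30/175 = 0.1714, -p*log2(p) = 0.4362
  s3: p = 48/175 = 0.2743, -p*log2(p) = 0.5119
  s4: p = 37/175 = 0.2114, -p*log2(p) = 0.4740
H = sum of terms = 1.9516
Rounded to 2 decimals: 1.95

1.95


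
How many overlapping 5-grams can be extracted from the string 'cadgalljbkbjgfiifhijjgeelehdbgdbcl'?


String 'cadgalljbkbjgfiifhijjgeelehdbgdbcl' has length L = 34.
Number of overlapping n-grams = L - n + 1
Substituting: 34 - 5 + 1 = 30

30


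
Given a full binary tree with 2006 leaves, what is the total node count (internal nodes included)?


Leaf nodes (terminals): 2006
Internal nodes = n - 1 = 2006 - 1 = 2005
Total = leaves + internal = 2006 + 2005 = 4011

4011


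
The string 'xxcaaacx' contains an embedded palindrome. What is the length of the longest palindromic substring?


Scanning 'xxcaaacx' for palindromic substrings.
Substring at positions 1-7: 'xcaaacx'.
Check: reverse('xcaaacx') = 'xcaaacx' -> palindrome confirmed.
Neighbouring characters ('x' / '-') break symmetry, so it cannot extend further.
No longer palindromic substring exists; longest length = 7

7


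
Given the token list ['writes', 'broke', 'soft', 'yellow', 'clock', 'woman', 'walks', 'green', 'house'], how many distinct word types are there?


Listing all tokens and tracking unique types:
  Token 1: 'writes' -> NEW (unique so far: 1)
  Token 2: 'broke' -> NEW (unique so far: 2)
  Token 3: 'soft' -> NEW (unique so far: 3)
  Token 4: 'yellow' -> NEW (unique so far: 4)
  Token 5: 'clock' -> NEW (unique so far: 5)
  Token 6: 'woman' -> NEW (unique so far: 6)
  Token 7: 'walks' -> NEW (unique so far: 7)
  Token 8: 'green' -> NEW (unique so far: 8)
  Token 9: 'house' -> NEW (unique so far: 9)
Unique types: ('broke', 'clock', 'green', 'house', 'soft', 'walks', 'woman', 'writes', 'yellow')
Vocabulary size: 9

9


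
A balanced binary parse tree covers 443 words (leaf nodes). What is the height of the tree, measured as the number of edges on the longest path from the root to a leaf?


In a balanced binary tree with n leaves the deepest leaf is ceil(log2(n)) edges below the root.
log2(443) = 8.7912
ceil(8.7912) = 9
height (edges) = 9

9


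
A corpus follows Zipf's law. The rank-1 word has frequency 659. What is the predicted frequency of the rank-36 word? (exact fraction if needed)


Zipf's law: freq(rank) = f1 / rank
f1 = 659, rank = 36
freq = 659 / 36
GCD(659, 36) = 1
Simplified: 659/36

659/36


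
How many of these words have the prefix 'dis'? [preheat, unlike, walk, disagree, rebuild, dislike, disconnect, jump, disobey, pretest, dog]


Checking each word for prefix 'dis':
  'preheat' -> no (count: 0)
  'unlike' -> no (count: 0)
  'walk' -> no (count: 0)
  'disagree' -> YES, starts with 'dis' (count: 1)
  'rebuild' -> no (count: 1)
  'dislike' -> YES, starts with 'dis' (count: 2)
  'disconnect' -> YES, starts with 'dis' (count: 3)
  'jump' -> no (count: 3)
  'disobey' -> YES, starts with 'dis' (count: 4)
  'pretest' -> no (count: 4)
  'dog' -> no (count: 4)
Total with prefix 'dis': 4

4


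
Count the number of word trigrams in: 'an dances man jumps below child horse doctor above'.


Word trigrams from [9] words:
  Trigram 1: (an dances man)
  Trigram 2: (dances man jumps)
  Trigram 3: (man jumps below)
  Trigram 4: (jumps below child)
  Trigram 5: (below child horse)
  Trigram 6: (child horse doctor)
  Trigram 7: (horse doctor above)
Total word trigrams: 9 - 2 = 7

7


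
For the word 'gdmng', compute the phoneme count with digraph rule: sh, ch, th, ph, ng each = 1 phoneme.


Parsing 'gdmng' greedily, digraphs first:
  'g' -> consonant phoneme (phonemes so far: 1)
  'd' -> consonant phoneme (phonemes so far: 2)
  'm' -> consonant phoneme (phonemes so far: 3)
  'ng' -> digraph (1 consonant phoneme) (phonemes so far: 4)
Total phonemes: 4

4


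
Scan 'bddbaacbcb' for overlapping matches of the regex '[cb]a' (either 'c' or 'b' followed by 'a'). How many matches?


Pattern: [cb]a means either 'c' or 'b' followed by 'a'.
Scanning 'bddbaacbcb' position-by-position:
  Pos 0: window 'bd' -> no
  Pos 1: window 'dd' -> no
  Pos 2: window 'db' -> no
  Pos 3: window 'ba' -> MATCH
  Pos 4: window 'aa' -> no
  Pos 5: window 'ac' -> no
  Pos 6: window 'cb' -> no
  Pos 7: window 'bc' -> no
  Pos 8: window 'cb' -> no
  Pos 9: window 'b' -> no
Total matches: 1

1


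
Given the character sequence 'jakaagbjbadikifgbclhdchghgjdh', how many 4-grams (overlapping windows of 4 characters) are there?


String 'jakaagbjbadikifgbclhdchghgjdh' has length L = 29.
Number of overlapping n-grams = L - n + 1
Substituting: 29 - 4 + 1 = 26

26


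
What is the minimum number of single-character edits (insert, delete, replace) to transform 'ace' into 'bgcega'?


Building DP table for s1='ace' (len 3) and s2='bgcega' (len 6):
       b  g  c  e  g  a
    0  1  2  3  4  5  6
  a 1  1  2  3  4  5  5
  c 2  2  2  2  3  4  5
  e 3  3  3  3  2  3  4
Edit distance = dp[3][6] = 4

4


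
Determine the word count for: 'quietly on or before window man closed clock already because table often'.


Counting words by splitting on spaces:
  Word 1: 'quietly'
  Word 2: 'on'
  Word 3: 'or'
  Word 4: 'before'
  Word 5: 'window'
  Word 6: 'man'
  Word 7: 'closed'
  Word 8: 'clock'
  Word 9: 'already'
  Word 10: 'because'
  Word 11: 'table'
  Word 12: 'often'
Total words: 12

12


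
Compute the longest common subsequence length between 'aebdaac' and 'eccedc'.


DP table for LCS of 'aebdaac' and 'eccedc':
       e  c  c  e  d  c
    0  0  0  0  0  0  0
  a 0  0  0  0  0  0  0
  e 0  1  1  1  1  1  1
  b 0  1  1  1  1  1  1
  d 0  1  1  1  1  2  2
  a 0  1  1  1  1  2  2
  a 0  1  1  1  1  2  2
  c 0  1  2  2  2  2  3
LCS: 'edc'
LCS length = 3

3


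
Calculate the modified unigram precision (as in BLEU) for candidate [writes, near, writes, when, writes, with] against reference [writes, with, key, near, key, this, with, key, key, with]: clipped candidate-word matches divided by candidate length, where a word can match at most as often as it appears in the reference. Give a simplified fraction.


Reference word counts: {'key': 4, 'near': 1, 'this': 1, 'with': 3, 'writes': 1}
Checking each candidate word (with clipping):
  'writes' -> in reference (ref count 1, used 1/1) -> match (matches: 1)
  'near' -> in reference (ref count 1, used 1/1) -> match (matches: 2)
  'writes' -> ref count 1 already used up (1/1) -> clipped, no match (matches: 2)
  'when' -> not in reference -> no match (matches: 2)
  'writes' -> ref count 1 already used up (1/1) -> clipped, no match (matches: 2)
  'with' -> in reference (ref count 3, used 1/3) -> match (matches: 3)
Clipped matches: 3, Candidate length: 6
Precision = 3/6 = 1/2

1/2


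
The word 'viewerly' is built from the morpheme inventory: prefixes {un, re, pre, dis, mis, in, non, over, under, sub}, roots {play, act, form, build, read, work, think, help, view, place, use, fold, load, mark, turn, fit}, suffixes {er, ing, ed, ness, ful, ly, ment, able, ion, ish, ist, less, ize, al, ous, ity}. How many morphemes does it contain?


Segmenting 'viewerly' against the inventory:
  'view' -> root (morpheme 1)
  'er' -> suffix (morpheme 2)
  'ly' -> suffix (morpheme 3)
Total morphemes: 3

3


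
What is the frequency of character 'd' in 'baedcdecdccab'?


Scanning 'baedcdecdccab' for 'd':
  Position 3: 'd' -> MATCH (count: 1)
  Position 5: 'd' -> MATCH (count: 2)
  Position 8: 'd' -> MATCH (count: 3)
Total occurrences of 'd': 3

3


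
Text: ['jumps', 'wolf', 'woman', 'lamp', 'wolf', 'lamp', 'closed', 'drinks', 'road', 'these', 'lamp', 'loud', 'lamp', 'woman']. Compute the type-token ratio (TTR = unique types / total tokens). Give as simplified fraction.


Tokens: 14
Unique types: ('closed', 'drinks', 'jumps', 'lamp', 'loud', 'road', 'these', 'wolf', 'woman') = 9
TTR = 9/14
Already in lowest terms.

9/14


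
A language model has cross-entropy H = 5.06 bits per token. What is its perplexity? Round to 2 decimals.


Perplexity formula: PP = 2^H
H = 5.06
PP = 2^5.06
Decompose: 2^5.06 = 2^5 * 2^0.06
2^5 = 32, 2^0.06 ~ 1.0424658
PP ~ 32 * 1.0424658 = 33.3589056
Rounded to 2 decimals: 33.36

33.36


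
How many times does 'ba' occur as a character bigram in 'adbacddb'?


Scanning 'adbacddb' for bigram 'ba':
  Position 0: 'ad' -> no
  Position 1: 'db' -> no
  Position 2: 'ba' -> MATCH
  Position 3: 'ac' -> no
  Position 4: 'cd' -> no
  Position 5: 'dd' -> no
  Position 6: 'db' -> no
Total matches: 1

1


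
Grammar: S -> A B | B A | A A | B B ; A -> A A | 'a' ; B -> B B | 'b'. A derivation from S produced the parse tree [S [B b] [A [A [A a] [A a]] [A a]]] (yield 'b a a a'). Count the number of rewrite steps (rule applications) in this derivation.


Every bracketed nonterminal node [X ...] in the tree is produced by exactly one rule application.
Reading the tree off as a leftmost derivation:
  Step 1: S  =>  B A   (applied S -> B A)
  Step 2: B A  =>  b A   (applied B -> b)
  Step 3: b A  =>  b A A   (applied A -> A A)
  Step 4: b A A  =>  b A A A   (applied A -> A A)
  Step 5: b A A A  =>  b a A A   (applied A -> a)
  Step 6: b a A A  =>  b a a A   (applied A -> a)
  Step 7: b a a A  =>  b a a a   (applied A -> a)
Final yield: b a a a
Total rewrite steps: 7

7


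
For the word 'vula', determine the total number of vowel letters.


Scanning each character of 'vula':
  Position 1: 'v' -> consonant (running count: 0)
  Position 2: 'u' -> vowel (running count: 1)
  Position 3: 'l' -> consonant (running count: 1)
  Position 4: 'a' -> vowel (running count: 2)
Total vowels: 2

2


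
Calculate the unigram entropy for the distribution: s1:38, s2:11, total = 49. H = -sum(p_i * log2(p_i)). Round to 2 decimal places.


Computing entropy H = -sum(p_i * log2(p_i)):
  s1: p = 38/49 = 0.7755, -p*log2(p) = 0.2844
  s2: p = 11/49 = 0.2245, -p*log2(p) = 0.4838
H = sum of terms = 0.7682
Rounded to 2 decimals: 0.77

0.77


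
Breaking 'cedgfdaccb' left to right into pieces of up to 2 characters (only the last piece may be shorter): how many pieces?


'cedgfdaccb' has 10 characters.
Chunking with max size 2:
  Chunk 1: 'ce' (positions 0-1)
  Chunk 2: 'dg' (positions 2-3)
  Chunk 3: 'fd' (positions 4-5)
  Chunk 4: 'ac' (positions 6-7)
  Chunk 5: 'cb' (positions 8-9)
Total chunks: ceil(10 / 2) = 5

5


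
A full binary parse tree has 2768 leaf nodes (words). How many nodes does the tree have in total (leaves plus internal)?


Leaf nodes (terminals): 2768
Internal nodes = n - 1 = 2768 - 1 = 2767
Total = leaves + internal = 2768 + 2767 = 5535

5535


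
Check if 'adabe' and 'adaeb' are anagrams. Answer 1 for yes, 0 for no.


Sort characters of 'adabe': 'aabde'
Sort characters of 'adaeb': 'aabde'
Sorted forms match -> they ARE anagrams
Result: 1

1


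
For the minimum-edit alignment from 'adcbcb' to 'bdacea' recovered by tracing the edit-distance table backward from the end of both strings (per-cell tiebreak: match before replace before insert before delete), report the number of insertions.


Edit distance = 5. Backtracking from cell (6, 6) with preference match > replace > insert > delete,
then listing the resulting alignment 'adcbcb' -> 'bdacea' left to right:
  Step 1: replace a->b
  Step 2: keep 'd'
  Step 3: replace c->a
  Step 4: replace b->c
  Step 5: replace c->e
  Step 6: replace b->a
Total insertions: 0

0


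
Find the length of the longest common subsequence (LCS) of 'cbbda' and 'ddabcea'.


DP table for LCS of 'cbbda' and 'ddabcea':
       d  d  a  b  c  e  a
    0  0  0  0  0  0  0  0
  c 0  0  0  0  0  1  1  1
  b 0  0  0  0  1  1  1  1
  b 0  0  0  0  1  1  1  1
  d 0  1  1  1  1  1  1  1
  a 0  1  1  2  2  2  2  2
LCS: 'ca'
LCS length = 2

2


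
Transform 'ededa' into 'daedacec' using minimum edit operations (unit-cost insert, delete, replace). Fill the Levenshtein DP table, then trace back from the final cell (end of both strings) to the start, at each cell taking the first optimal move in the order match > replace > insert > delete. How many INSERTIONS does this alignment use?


Edit distance = 5. Backtracking from cell (5, 8) with preference match > replace > insert > delete,
then listing the resulting alignment 'ededa' -> 'daedacec' left to right:
  Step 1: replace e->d
  Step 2: replace d->a
  Step 3: keep 'e'
  Step 4: keep 'd'
  Step 5: keep 'a'
  Step 6: insert 'c' [insertion #1]
  Step 7: insert 'e' [insertion #2]
  Step 8: insert 'c' [insertion #3]
Total insertions: 3

3


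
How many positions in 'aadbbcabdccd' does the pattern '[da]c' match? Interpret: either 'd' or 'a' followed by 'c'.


Pattern: [da]c means either 'd' or 'a' followed by 'c'.
Scanning 'aadbbcabdccd' position-by-position:
  Pos 0: window 'aa' -> no
  Pos 1: window 'ad' -> no
  Pos 2: window 'db' -> no
  Pos 3: window 'bb' -> no
  Pos 4: window 'bc' -> no
  Pos 5: window 'ca' -> no
  Pos 6: window 'ab' -> no
  Pos 7: window 'bd' -> no
  Pos 8: window 'dc' -> MATCH
  Pos 9: window 'cc' -> no
  Pos 10: window 'cd' -> no
  Pos 11: window 'd' -> no
Total matches: 1

1


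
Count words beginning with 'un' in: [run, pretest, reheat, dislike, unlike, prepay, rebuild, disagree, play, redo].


Checking each word for prefix 'un':
  'run' -> no (count: 0)
  'pretest' -> no (count: 0)
  'reheat' -> no (count: 0)
  'dislike' -> no (count: 0)
  'unlike' -> YES, starts with 'un' (count: 1)
  'prepay' -> no (count: 1)
  'rebuild' -> no (count: 1)
  'disagree' -> no (count: 1)
  'play' -> no (count: 1)
  'redo' -> no (count: 1)
Total with prefix 'un': 1

1


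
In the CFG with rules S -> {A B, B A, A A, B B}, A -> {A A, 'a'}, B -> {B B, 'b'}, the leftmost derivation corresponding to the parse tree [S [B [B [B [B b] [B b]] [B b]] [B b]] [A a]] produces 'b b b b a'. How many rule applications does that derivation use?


Every bracketed nonterminal node [X ...] in the tree is produced by exactly one rule application.
Reading the tree off as a leftmost derivation:
  Step 1: S  =>  B A   (applied S -> B A)
  Step 2: B A  =>  B B A   (applied B -> B B)
  Step 3: B B A  =>  B B B A   (applied B -> B B)
  Step 4: B B B A  =>  B B B B A   (applied B -> B B)
  Step 5: B B B B A  =>  b B B B A   (applied B -> b)
  Step 6: b B B B A  =>  b b B B A   (applied B -> b)
  Step 7: b b B B A  =>  b b b B A   (applied B -> b)
  Step 8: b b b B A  =>  b b b b A   (applied B -> b)
  Step 9: b b b b A  =>  b b b b a   (applied A -> a)
Final yield: b b b b a
Total rewrite steps: 9

9


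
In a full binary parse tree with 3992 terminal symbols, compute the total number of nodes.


Leaf nodes (terminals): 3992
Internal nodes = n - 1 = 3992 - 1 = 3991
Total = leaves + internal = 3992 + 3991 = 7983

7983


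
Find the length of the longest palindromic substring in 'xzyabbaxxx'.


Scanning 'xzyabbaxxx' for palindromic substrings.
Substring at positions 3-6: 'abba'.
Check: reverse('abba') = 'abba' -> palindrome confirmed.
Neighbouring characters ('y' / 'x') break symmetry, so it cannot extend further.
No longer palindromic substring exists; longest length = 4

4


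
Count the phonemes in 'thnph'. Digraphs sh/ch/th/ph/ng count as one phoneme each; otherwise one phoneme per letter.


Parsing 'thnph' greedily, digraphs first:
  'th' -> digraph (1 consonant phoneme) (phonemes so far: 1)
  'n' -> consonant phoneme (phonemes so far: 2)
  'ph' -> digraph (1 consonant phoneme) (phonemes so far: 3)
Total phonemes: 3

3


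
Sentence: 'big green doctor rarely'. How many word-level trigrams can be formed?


Word trigrams from [4] words:
  Trigram 1: (big green doctor)
  Trigram 2: (green doctor rarely)
Total word trigrams: 4 - 2 = 2

2


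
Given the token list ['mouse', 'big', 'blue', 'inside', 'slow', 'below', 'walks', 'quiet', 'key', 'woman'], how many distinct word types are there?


Listing all tokens and tracking unique types:
  Token 1: 'mouse' -> NEW (unique so far: 1)
  Token 2: 'big' -> NEW (unique so far: 2)
  Token 3: 'blue' -> NEW (unique so far: 3)
  Token 4: 'inside' -> NEW (unique so far: 4)
  Token 5: 'slow' -> NEW (unique so far: 5)
  Token 6: 'below' -> NEW (unique so far: 6)
  Token 7: 'walks' -> NEW (unique so far: 7)
  Token 8: 'quiet' -> NEW (unique so far: 8)
  Token 9: 'key' -> NEW (unique so far: 9)
  Token 10: 'woman' -> NEW (unique so far: 10)
Unique types: ('below', 'big', 'blue', 'inside', 'key', 'mouse', 'quiet', 'slow', 'walks', 'woman')
Vocabulary size: 10

10


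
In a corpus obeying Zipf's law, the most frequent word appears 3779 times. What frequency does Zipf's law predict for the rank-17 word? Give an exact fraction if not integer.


Zipf's law: freq(rank) = f1 / rank
f1 = 3779, rank = 17
freq = 3779 / 17
GCD(3779, 17) = 1
Simplified: 3779/17

3779/17


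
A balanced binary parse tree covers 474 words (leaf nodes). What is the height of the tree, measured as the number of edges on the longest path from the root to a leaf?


In a balanced binary tree with n leaves the deepest leaf is ceil(log2(n)) edges below the root.
log2(474) = 8.8887
ceil(8.8887) = 9
height (edges) = 9

9


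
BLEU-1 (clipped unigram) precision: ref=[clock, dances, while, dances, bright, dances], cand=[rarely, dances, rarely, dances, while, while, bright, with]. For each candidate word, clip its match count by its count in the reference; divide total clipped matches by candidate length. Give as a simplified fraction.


Reference word counts: {'bright': 1, 'clock': 1, 'dances': 3, 'while': 1}
Checking each candidate word (with clipping):
  'rarely' -> not in reference -> no match (matches: 0)
  'dances' -> in reference (ref count 3, used 1/3) -> match (matches: 1)
  'rarely' -> not in reference -> no match (matches: 1)
  'dances' -> in reference (ref count 3, used 2/3) -> match (matches: 2)
  'while' -> in reference (ref count 1, used 1/1) -> match (matches: 3)
  'while' -> ref count 1 already used up (1/1) -> clipped, no match (matches: 3)
  'bright' -> in reference (ref count 1, used 1/1) -> match (matches: 4)
  'with' -> not in reference -> no match (matches: 4)
Clipped matches: 4, Candidate length: 8
Precision = 4/8 = 1/2

1/2


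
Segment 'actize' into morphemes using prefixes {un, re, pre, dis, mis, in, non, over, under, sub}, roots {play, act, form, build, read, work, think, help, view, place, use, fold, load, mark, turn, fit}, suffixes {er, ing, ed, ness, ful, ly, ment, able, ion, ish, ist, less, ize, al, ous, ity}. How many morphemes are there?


Segmenting 'actize' against the inventory:
  'act' -> root (morpheme 1)
  'ize' -> suffix (morpheme 2)
Total morphemes: 2

2


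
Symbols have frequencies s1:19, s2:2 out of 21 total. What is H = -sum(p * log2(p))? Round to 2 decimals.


Computing entropy H = -sum(p_i * log2(p_i)):
  s1: p = 19/21 = 0.9048, -p*log2(p) = 0.1306
  s2: p = 2/21 = 0.0952, -p*log2(p) = 0.3231
H = sum of terms = 0.4537
Rounded to 2 decimals: 0.45

0.45


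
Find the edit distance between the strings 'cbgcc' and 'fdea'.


Building DP table for s1='cbgcc' (len 5) and s2='fdea' (len 4):
       f  d  e  a
    0  1  2  3  4
  c 1  1  2  3  4
  b 2  2  2  3  4
  g 3  3  3  3  4
  c 4  4  4  4  4
  c 5  5  5  5  5
Edit distance = dp[5][4] = 5

5


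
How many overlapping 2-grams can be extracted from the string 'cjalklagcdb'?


String 'cjalklagcdb' has length L = 11.
Number of overlapping n-grams = L - n + 1
Substituting: 11 - 2 + 1 = 10

10


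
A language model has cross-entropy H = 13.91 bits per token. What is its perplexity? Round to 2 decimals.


Perplexity formula: PP = 2^H
H = 13.91
PP = 2^13.91
Decompose: 2^13.91 = 2^13 * 2^0.91
2^13 = 8192, 2^0.91 ~ 1.8790455
PP ~ 8192 * 1.8790455 = 15393.1407360
Rounded to 2 decimals: 15393.14

15393.14


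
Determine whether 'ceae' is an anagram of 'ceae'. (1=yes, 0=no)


Sort characters of 'ceae': 'acee'
Sort characters of 'ceae': 'acee'
Sorted forms match -> they ARE anagrams
Result: 1

1


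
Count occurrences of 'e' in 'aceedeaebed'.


Scanning 'aceedeaebed' for 'e':
  Position 2: 'e' -> MATCH (count: 1)
  Position 3: 'e' -> MATCH (count: 2)
  Position 5: 'e' -> MATCH (count: 3)
  Position 7: 'e' -> MATCH (count: 4)
  Position 9: 'e' -> MATCH (count: 5)
Total occurrences of 'e': 5

5


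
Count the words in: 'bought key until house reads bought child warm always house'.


Counting words by splitting on spaces:
  Word 1: 'bought'
  Word 2: 'key'
  Word 3: 'until'
  Word 4: 'house'
  Word 5: 'reads'
  Word 6: 'bought'
  Word 7: 'child'
  Word 8: 'warm'
  Word 9: 'always'
  Word 10: 'house'
Total words: 10

10


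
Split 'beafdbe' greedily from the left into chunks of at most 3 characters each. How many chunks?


'beafdbe' has 7 characters.
Chunking with max size 3:
  Chunk 1: 'bea' (positions 0-2)
  Chunk 2: 'fdb' (positions 3-5)
  Chunk 3: 'e' (positions 6-6)
Total chunks: ceil(7 / 3) = 3

3


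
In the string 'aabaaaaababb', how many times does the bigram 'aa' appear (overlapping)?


Scanning 'aabaaaaababb' for bigram 'aa':
  Position 0: 'aa' -> MATCH
  Position 1: 'ab' -> no
  Position 2: 'ba' -> no
  Position 3: 'aa' -> MATCH
  Position 4: 'aa' -> MATCH
  Position 5: 'aa' -> MATCH
  Position 6: 'aa' -> MATCH
  Position 7: 'ab' -> no
  Position 8: 'ba' -> no
  Position 9: 'ab' -> no
  Position 10: 'bb' -> no
Total matches: 5

5


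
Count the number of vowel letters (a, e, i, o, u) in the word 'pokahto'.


Scanning each character of 'pokahto':
  Position 1: 'p' -> consonant (running count: 0)
  Position 2: 'o' -> vowel (running count: 1)
  Position 3: 'k' -> consonant (running count: 1)
  Position 4: 'a' -> vowel (running count: 2)
  Position 5: 'h' -> consonant (running count: 2)
  Position 6: 't' -> consonant (running count: 2)
  Position 7: 'o' -> vowel (running count: 3)
Total vowels: 3

3


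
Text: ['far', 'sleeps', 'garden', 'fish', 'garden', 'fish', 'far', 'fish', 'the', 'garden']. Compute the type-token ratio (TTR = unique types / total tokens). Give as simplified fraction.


Tokens: 10
Unique types: ('far', 'fish', 'garden', 'sleeps', 'the') = 5
TTR = 5/10
Simplify: divide both by 5 -> 1/2
TTR = 1/2

1/2


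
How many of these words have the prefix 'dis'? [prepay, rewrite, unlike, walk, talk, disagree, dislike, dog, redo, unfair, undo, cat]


Checking each word for prefix 'dis':
  'prepay' -> no (count: 0)
  'rewrite' -> no (count: 0)
  'unlike' -> no (count: 0)
  'walk' -> no (count: 0)
  'talk' -> no (count: 0)
  'disagree' -> YES, starts with 'dis' (count: 1)
  'dislike' -> YES, starts with 'dis' (count: 2)
  'dog' -> no (count: 2)
  'redo' -> no (count: 2)
  'unfair' -> no (count: 2)
  'undo' -> no (count: 2)
  'cat' -> no (count: 2)
Total with prefix 'dis': 2

2


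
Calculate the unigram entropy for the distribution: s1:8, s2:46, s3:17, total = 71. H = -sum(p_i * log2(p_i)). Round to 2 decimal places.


Computing entropy H = -sum(p_i * log2(p_i)):
  s1: p = 8/71 = 0.1127, -p*log2(p) = 0.3549
  s2: p = 46/71 = 0.6479, -p*log2(p) = 0.4057
  s3: p = 17/71 = 0.2394, -p*log2(p) = 0.4938
H = sum of terms = 1.2544
Rounded to 2 decimals: 1.25

1.25


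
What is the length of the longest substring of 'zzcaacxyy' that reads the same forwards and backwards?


Scanning 'zzcaacxyy' for palindromic substrings.
Substring at positions 2-5: 'caac'.
Check: reverse('caac') = 'caac' -> palindrome confirmed.
Neighbouring characters ('z' / 'x') break symmetry, so it cannot extend further.
No longer palindromic substring exists; longest length = 4

4


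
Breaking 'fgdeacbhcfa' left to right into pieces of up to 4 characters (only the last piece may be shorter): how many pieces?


'fgdeacbhcfa' has 11 characters.
Chunking with max size 4:
  Chunk 1: 'fgde' (positions 0-3)
  Chunk 2: 'acbh' (positions 4-7)
  Chunk 3: 'cfa' (positions 8-10)
Total chunks: ceil(11 / 4) = 3

3


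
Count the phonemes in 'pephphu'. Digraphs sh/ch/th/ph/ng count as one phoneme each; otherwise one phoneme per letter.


Parsing 'pephphu' greedily, digraphs first:
  'p' -> consonant phoneme (phonemes so far: 1)
  'e' -> vowel phoneme (phonemes so far: 2)
  'ph' -> digraph (1 consonant phoneme) (phonemes so far: 3)
  'ph' -> digraph (1 consonant phoneme) (phonemes so far: 4)
  'u' -> vowel phoneme (phonemes so far: 5)
Total phonemes: 5

5


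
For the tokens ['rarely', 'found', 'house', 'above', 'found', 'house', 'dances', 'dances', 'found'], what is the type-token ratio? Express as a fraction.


Tokens: 9
Unique types: ('above', 'dances', 'found', 'house', 'rarely') = 5
TTR = 5/9
Already in lowest terms.

5/9


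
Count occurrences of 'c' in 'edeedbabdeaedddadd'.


Scanning 'edeedbabdeaedddadd' for 'c':
  No matches found.
Total occurrences of 'c': 0

0


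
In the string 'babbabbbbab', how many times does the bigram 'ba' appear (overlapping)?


Scanning 'babbabbbbab' for bigram 'ba':
  Position 0: 'ba' -> MATCH
  Position 1: 'ab' -> no
  Position 2: 'bb' -> no
  Position 3: 'ba' -> MATCH
  Position 4: 'ab' -> no
  Position 5: 'bb' -> no
  Position 6: 'bb' -> no
  Position 7: 'bb' -> no
  Position 8: 'ba' -> MATCH
  Position 9: 'ab' -> no
Total matches: 3

3


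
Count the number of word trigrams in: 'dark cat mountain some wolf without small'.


Word trigrams from [7] words:
  Trigram 1: (dark cat mountain)
  Trigram 2: (cat mountain some)
  Trigram 3: (mountain some wolf)
  Trigram 4: (some wolf without)
  Trigram 5: (wolf without small)
Total word trigrams: 7 - 2 = 5

5


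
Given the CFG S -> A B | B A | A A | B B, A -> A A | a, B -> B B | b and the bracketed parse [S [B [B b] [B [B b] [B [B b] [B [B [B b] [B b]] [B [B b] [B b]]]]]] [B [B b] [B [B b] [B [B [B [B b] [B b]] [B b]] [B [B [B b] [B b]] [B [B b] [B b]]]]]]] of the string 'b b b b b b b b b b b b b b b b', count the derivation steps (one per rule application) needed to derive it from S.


Every bracketed nonterminal node [X ...] in the tree is produced by exactly one rule application.
Reading the tree off as a leftmost derivation:
  Step 1: S  =>  B B   (applied S -> B B)
  Step 2: B B  =>  B B B   (applied B -> B B)
  Step 3: B B B  =>  b B B   (applied B -> b)
  Step 4: b B B  =>  b B B B   (applied B -> B B)
  Step 5: b B B B  =>  b b B B   (applied B -> b)
  Step 6: b b B B  =>  b b B B B   (applied B -> B B)
  Step 7: b b B B B  =>  b b b B B   (applied B -> b)
  Step 8: b b b B B  =>  b b b B B B   (applied B -> B B)
  Step 9: b b b B B B  =>  b b b B B B B   (applied B -> B B)
  Step 10: b b b B B B B  =>  b b b b B B B   (applied B -> b)
  Step 11: b b b b B B B  =>  b b b b b B B   (applied B -> b)
  Step 12: b b b b b B B  =>  b b b b b B B B   (applied B -> B B)
  Step 13: b b b b b B B B  =>  b b b b b b B B   (applied B -> b)
  Step 14: b b b b b b B B  =>  b b b b b b b B   (applied B -> b)
  Step 15: b b b b b b b B  =>  b b b b b b b B B   (applied B -> B B)
  Step 16: b b b b b b b B B  =>  b b b b b b b b B   (applied B -> b)
  Step 17: b b b b b b b b B  =>  b b b b b b b b B B   (applied B -> B B)
  Step 18: b b b b b b b b B B  =>  b b b b b b b b b B   (applied B -> b)
  Step 19: b b b b b b b b b B  =>  b b b b b b b b b B B   (applied B -> B B)
  Step 20: b b b b b b b b b B B  =>  b b b b b b b b b B B B   (applied B -> B B)
  Step 21: b b b b b b b b b B B B  =>  b b b b b b b b b B B B B   (applied B -> B B)
  Step 22: b b b b b b b b b B B B B  =>  b b b b b b b b b b B B B   (applied B -> b)
  Step 23: b b b b b b b b b b B B B  =>  b b b b b b b b b b b B B   (applied B -> b)
  Step 24: b b b b b b b b b b b B B  =>  b b b b b b b b b b b b B   (applied B -> b)
  Step 25: b b b b b b b b b b b b B  =>  b b b b b b b b b b b b B B   (applied B -> B B)
  Step 26: b b b b b b b b b b b b B B  =>  b b b b b b b b b b b b B B B   (applied B -> B B)
  Step 27: b b b b b b b b b b b b B B B  =>  b b b b b b b b b b b b b B B   (applied B -> b)
  Step 28: b b b b b b b b b b b b b B B  =>  b b b b b b b b b b b b b b B   (applied B -> b)
  Step 29: b b b b b b b b b b b b b b B  =>  b b b b b b b b b b b b b b B B   (applied B -> B B)
  Step 30: b b b b b b b b b b b b b b B B  =>  b b b b b b b b b b b b b b b B   (applied B -> b)
  Step 31: b b b b b b b b b b b b b b b B  =>  b b b b b b b b b b b b b b b b   (applied B -> b)
Final yield: b b b b b b b b b b b b b b b b
Total rewrite steps: 31

31


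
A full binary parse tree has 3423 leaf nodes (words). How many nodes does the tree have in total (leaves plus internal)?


Leaf nodes (terminals): 3423
Internal nodes = n - 1 = 3423 - 1 = 3422
Total = leaves + internal = 3423 + 3422 = 6845

6845


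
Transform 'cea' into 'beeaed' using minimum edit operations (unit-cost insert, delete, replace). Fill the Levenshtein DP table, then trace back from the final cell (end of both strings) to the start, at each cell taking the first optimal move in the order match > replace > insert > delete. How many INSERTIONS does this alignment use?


Edit distance = 4. Backtracking from cell (3, 6) with preference match > replace > insert > delete,
then listing the resulting alignment 'cea' -> 'beeaed' left to right:
  Step 1: insert 'b' [insertion #1]
  Step 2: replace c->e
  Step 3: keep 'e'
  Step 4: keep 'a'
  Step 5: insert 'e' [insertion #2]
  Step 6: insert 'd' [insertion #3]
Total insertions: 3

3


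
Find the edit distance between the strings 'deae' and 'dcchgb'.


Building DP table for s1='deae' (len 4) and s2='dcchgb' (len 6):
       d  c  c  h  g  b
    0  1  2  3  4  5  6
  d 1  0  1  2  3  4  5
  e 2  1  1  2  3  4  5
  a 3  2  2  2  3  4  5
  e 4  3  3  3  3  4  5
Edit distance = dp[4][6] = 5

5


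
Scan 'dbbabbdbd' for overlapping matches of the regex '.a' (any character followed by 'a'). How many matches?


Pattern: .a means any character followed by 'a'.
Scanning 'dbbabbdbd' position-by-position:
  Pos 0: window 'db' -> no
  Pos 1: window 'bb' -> no
  Pos 2: window 'ba' -> MATCH
  Pos 3: window 'ab' -> no
  Pos 4: window 'bb' -> no
  Pos 5: window 'bd' -> no
  Pos 6: window 'db' -> no
  Pos 7: window 'bd' -> no
  Pos 8: window 'd' -> no
Total matches: 1

1


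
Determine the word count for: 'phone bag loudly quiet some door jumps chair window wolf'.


Counting words by splitting on spaces:
  Word 1: 'phone'
  Word 2: 'bag'
  Word 3: 'loudly'
  Word 4: 'quiet'
  Word 5: 'some'
  Word 6: 'door'
  Word 7: 'jumps'
  Word 8: 'chair'
  Word 9: 'window'
  Word 10: 'wolf'
Total words: 10

10


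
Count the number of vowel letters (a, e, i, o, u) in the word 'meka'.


Scanning each character of 'meka':
  Position 1: 'm' -> consonant (running count: 0)
  Position 2: 'e' -> vowel (running count: 1)
  Position 3: 'k' -> consonant (running count: 1)
  Position 4: 'a' -> vowel (running count: 2)
Total vowels: 2

2


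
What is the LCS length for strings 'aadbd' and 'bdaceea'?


DP table for LCS of 'aadbd' and 'bdaceea':
       b  d  a  c  e  e  a
    0  0  0  0  0  0  0  0
  a 0  0  0  1  1  1  1  1
  a 0  0  0  1  1  1  1  2
  d 0  0  1  1  1  1  1  2
  b 0  1  1  1  1  1  1  2
  d 0  1  2  2  2  2  2  2
LCS: 'aa'
LCS length = 2

2


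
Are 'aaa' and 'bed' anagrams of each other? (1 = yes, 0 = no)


Sort characters of 'aaa': 'aaa'
Sort characters of 'bed': 'bde'
Sorted forms differ -> they are NOT anagrams
Result: 0

0


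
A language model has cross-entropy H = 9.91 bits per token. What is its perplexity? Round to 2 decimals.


Perplexity formula: PP = 2^H
H = 9.91
PP = 2^9.91
Decompose: 2^9.91 = 2^9 * 2^0.91
2^9 = 512, 2^0.91 ~ 1.8790455
PP ~ 512 * 1.8790455 = 962.0712960
Rounded to 2 decimals: 962.07

962.07


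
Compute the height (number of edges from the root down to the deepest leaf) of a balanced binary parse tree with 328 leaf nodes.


In a balanced binary tree with n leaves the deepest leaf is ceil(log2(n)) edges below the root.
log2(328) = 8.3576
ceil(8.3576) = 9
height (edges) = 9

9


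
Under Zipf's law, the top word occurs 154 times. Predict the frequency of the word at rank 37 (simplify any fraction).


Zipf's law: freq(rank) = f1 / rank
f1 = 154, rank = 37
freq = 154 / 37
GCD(154, 37) = 1
Simplified: 154/37

154/37


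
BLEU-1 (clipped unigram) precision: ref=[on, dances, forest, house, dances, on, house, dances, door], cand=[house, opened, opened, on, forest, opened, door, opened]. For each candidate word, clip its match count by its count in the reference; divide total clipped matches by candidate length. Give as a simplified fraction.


Reference word counts: {'dances': 3, 'door': 1, 'forest': 1, 'house': 2, 'on': 2}
Checking each candidate word (with clipping):
  'house' -> in reference (ref count 2, used 1/2) -> match (matches: 1)
  'opened' -> not in reference -> no match (matches: 1)
  'opened' -> not in reference -> no match (matches: 1)
  'on' -> in reference (ref count 2, used 1/2) -> match (matches: 2)
  'forest' -> in reference (ref count 1, used 1/1) -> match (matches: 3)
  'opened' -> not in reference -> no match (matches: 3)
  'door' -> in reference (ref count 1, used 1/1) -> match (matches: 4)
  'opened' -> not in reference -> no match (matches: 4)
Clipped matches: 4, Candidate length: 8
Precision = 4/8 = 1/2

1/2


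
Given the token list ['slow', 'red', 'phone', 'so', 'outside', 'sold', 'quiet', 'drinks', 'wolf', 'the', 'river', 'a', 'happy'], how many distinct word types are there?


Listing all tokens and tracking unique types:
  Token 1: 'slow' -> NEW (unique so far: 1)
  Token 2: 'red' -> NEW (unique so far: 2)
  Token 3: 'phone' -> NEW (unique so far: 3)
  Token 4: 'so' -> NEW (unique so far: 4)
  Token 5: 'outside' -> NEW (unique so far: 5)
  Token 6: 'sold' -> NEW (unique so far: 6)
  Token 7: 'quiet' -> NEW (unique so far: 7)
  Token 8: 'drinks' -> NEW (unique so far: 8)
  Token 9: 'wolf' -> NEW (unique so far: 9)
  Token 10: 'the' -> NEW (unique so far: 10)
  Token 11: 'river' -> NEW (unique so far: 11)
  Token 12: 'a' -> NEW (unique so far: 12)
  Token 13: 'happy' -> NEW (unique so far: 13)
Unique types: ('a', 'drinks', 'happy', 'outside', 'phone', 'quiet', 'red', 'river', 'slow', 'so', 'sold', 'the', 'wolf')
Vocabulary size: 13

13


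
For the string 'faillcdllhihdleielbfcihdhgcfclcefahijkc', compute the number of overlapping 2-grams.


String 'faillcdllhihdleielbfcihdhgcfclcefahijkc' has length L = 39.
Number of overlapping n-grams = L - n + 1
Substituting: 39 - 2 + 1 = 38

38


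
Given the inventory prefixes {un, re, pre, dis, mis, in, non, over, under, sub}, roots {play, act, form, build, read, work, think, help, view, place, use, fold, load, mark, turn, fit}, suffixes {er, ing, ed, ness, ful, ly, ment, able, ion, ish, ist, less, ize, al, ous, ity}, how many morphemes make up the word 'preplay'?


Segmenting 'preplay' against the inventory:
  'pre' -> prefix (morpheme 1)
  'play' -> root (morpheme 2)
Total morphemes: 2

2
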